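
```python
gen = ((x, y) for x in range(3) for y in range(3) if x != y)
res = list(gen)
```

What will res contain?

Step 1: Nested generator over range(3) x range(3) where x != y:
  (0, 0): excluded (x == y)
  (0, 1): included
  (0, 2): included
  (1, 0): included
  (1, 1): excluded (x == y)
  (1, 2): included
  (2, 0): included
  (2, 1): included
  (2, 2): excluded (x == y)
Therefore res = [(0, 1), (0, 2), (1, 0), (1, 2), (2, 0), (2, 1)].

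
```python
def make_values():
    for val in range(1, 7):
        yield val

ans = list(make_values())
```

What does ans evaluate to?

Step 1: The generator yields each value from range(1, 7).
Step 2: list() consumes all yields: [1, 2, 3, 4, 5, 6].
Therefore ans = [1, 2, 3, 4, 5, 6].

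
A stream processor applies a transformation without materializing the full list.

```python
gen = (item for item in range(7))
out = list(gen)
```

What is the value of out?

Step 1: Generator expression iterates range(7): [0, 1, 2, 3, 4, 5, 6].
Step 2: list() collects all values.
Therefore out = [0, 1, 2, 3, 4, 5, 6].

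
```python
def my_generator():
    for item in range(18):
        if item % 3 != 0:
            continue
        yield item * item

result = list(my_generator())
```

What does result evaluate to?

Step 1: Only yield item**2 when item is divisible by 3:
  item=0: 0 % 3 == 0, yield 0**2 = 0
  item=3: 3 % 3 == 0, yield 3**2 = 9
  item=6: 6 % 3 == 0, yield 6**2 = 36
  item=9: 9 % 3 == 0, yield 9**2 = 81
  item=12: 12 % 3 == 0, yield 12**2 = 144
  item=15: 15 % 3 == 0, yield 15**2 = 225
Therefore result = [0, 9, 36, 81, 144, 225].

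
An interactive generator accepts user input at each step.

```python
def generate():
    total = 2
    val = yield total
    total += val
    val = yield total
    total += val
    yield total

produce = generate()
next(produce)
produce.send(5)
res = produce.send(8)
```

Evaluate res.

Step 1: next() -> yield total=2.
Step 2: send(5) -> val=5, total = 2+5 = 7, yield 7.
Step 3: send(8) -> val=8, total = 7+8 = 15, yield 15.
Therefore res = 15.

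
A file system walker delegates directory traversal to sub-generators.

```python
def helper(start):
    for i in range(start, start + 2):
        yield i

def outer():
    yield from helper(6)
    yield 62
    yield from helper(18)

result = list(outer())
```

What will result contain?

Step 1: outer() delegates to helper(6):
  yield 6
  yield 7
Step 2: yield 62
Step 3: Delegates to helper(18):
  yield 18
  yield 19
Therefore result = [6, 7, 62, 18, 19].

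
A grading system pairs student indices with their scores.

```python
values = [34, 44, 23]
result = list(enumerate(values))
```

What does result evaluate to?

Step 1: enumerate pairs each element with its index:
  (0, 34)
  (1, 44)
  (2, 23)
Therefore result = [(0, 34), (1, 44), (2, 23)].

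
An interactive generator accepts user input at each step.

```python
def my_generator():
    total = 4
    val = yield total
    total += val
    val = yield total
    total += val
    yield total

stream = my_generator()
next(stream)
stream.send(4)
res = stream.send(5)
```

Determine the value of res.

Step 1: next() -> yield total=4.
Step 2: send(4) -> val=4, total = 4+4 = 8, yield 8.
Step 3: send(5) -> val=5, total = 8+5 = 13, yield 13.
Therefore res = 13.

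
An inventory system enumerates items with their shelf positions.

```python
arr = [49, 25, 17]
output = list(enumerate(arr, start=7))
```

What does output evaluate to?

Step 1: enumerate with start=7:
  (7, 49)
  (8, 25)
  (9, 17)
Therefore output = [(7, 49), (8, 25), (9, 17)].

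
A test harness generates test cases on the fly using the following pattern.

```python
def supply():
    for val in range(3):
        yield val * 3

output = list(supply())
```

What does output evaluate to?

Step 1: For each val in range(3), yield val * 3:
  val=0: yield 0 * 3 = 0
  val=1: yield 1 * 3 = 3
  val=2: yield 2 * 3 = 6
Therefore output = [0, 3, 6].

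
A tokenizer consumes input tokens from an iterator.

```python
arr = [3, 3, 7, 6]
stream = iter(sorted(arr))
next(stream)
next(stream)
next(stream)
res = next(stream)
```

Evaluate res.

Step 1: sorted([3, 3, 7, 6]) = [3, 3, 6, 7].
Step 2: Create iterator and skip 3 elements.
Step 3: next() returns 7.
Therefore res = 7.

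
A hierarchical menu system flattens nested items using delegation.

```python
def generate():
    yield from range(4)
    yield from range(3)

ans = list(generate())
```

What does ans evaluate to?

Step 1: Trace yields in order:
  yield 0
  yield 1
  yield 2
  yield 3
  yield 0
  yield 1
  yield 2
Therefore ans = [0, 1, 2, 3, 0, 1, 2].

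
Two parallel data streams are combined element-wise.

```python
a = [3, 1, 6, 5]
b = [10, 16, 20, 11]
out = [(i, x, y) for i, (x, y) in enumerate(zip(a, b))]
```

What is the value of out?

Step 1: enumerate(zip(a, b)) gives index with paired elements:
  i=0: (3, 10)
  i=1: (1, 16)
  i=2: (6, 20)
  i=3: (5, 11)
Therefore out = [(0, 3, 10), (1, 1, 16), (2, 6, 20), (3, 5, 11)].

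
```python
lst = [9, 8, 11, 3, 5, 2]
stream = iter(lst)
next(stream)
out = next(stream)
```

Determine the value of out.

Step 1: Create iterator over [9, 8, 11, 3, 5, 2].
Step 2: next() consumes 9.
Step 3: next() returns 8.
Therefore out = 8.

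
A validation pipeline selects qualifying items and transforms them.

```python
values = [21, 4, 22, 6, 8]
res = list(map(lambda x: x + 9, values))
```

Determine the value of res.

Step 1: Apply lambda x: x + 9 to each element:
  21 -> 30
  4 -> 13
  22 -> 31
  6 -> 15
  8 -> 17
Therefore res = [30, 13, 31, 15, 17].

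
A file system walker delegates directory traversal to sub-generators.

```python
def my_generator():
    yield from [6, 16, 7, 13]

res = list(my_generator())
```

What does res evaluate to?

Step 1: yield from delegates to the iterable, yielding each element.
Step 2: Collected values: [6, 16, 7, 13].
Therefore res = [6, 16, 7, 13].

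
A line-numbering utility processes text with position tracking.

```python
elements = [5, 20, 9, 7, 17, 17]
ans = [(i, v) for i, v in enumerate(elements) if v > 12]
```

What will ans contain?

Step 1: Filter enumerate([5, 20, 9, 7, 17, 17]) keeping v > 12:
  (0, 5): 5 <= 12, excluded
  (1, 20): 20 > 12, included
  (2, 9): 9 <= 12, excluded
  (3, 7): 7 <= 12, excluded
  (4, 17): 17 > 12, included
  (5, 17): 17 > 12, included
Therefore ans = [(1, 20), (4, 17), (5, 17)].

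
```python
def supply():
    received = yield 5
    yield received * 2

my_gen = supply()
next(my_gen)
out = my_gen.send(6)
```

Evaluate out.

Step 1: next(my_gen) advances to first yield, producing 5.
Step 2: send(6) resumes, received = 6.
Step 3: yield received * 2 = 6 * 2 = 12.
Therefore out = 12.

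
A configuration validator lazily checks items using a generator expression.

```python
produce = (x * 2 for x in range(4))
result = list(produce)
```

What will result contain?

Step 1: For each x in range(4), compute x*2:
  x=0: 0*2 = 0
  x=1: 1*2 = 2
  x=2: 2*2 = 4
  x=3: 3*2 = 6
Therefore result = [0, 2, 4, 6].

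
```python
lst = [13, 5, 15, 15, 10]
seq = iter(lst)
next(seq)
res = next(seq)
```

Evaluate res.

Step 1: Create iterator over [13, 5, 15, 15, 10].
Step 2: next() consumes 13.
Step 3: next() returns 5.
Therefore res = 5.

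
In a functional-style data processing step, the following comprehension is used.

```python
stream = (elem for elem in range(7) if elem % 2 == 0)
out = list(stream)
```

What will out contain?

Step 1: Filter range(7) keeping only even values:
  elem=0: even, included
  elem=1: odd, excluded
  elem=2: even, included
  elem=3: odd, excluded
  elem=4: even, included
  elem=5: odd, excluded
  elem=6: even, included
Therefore out = [0, 2, 4, 6].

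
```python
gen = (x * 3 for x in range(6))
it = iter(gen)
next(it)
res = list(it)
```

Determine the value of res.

Step 1: Generator produces [0, 3, 6, 9, 12, 15].
Step 2: next(it) consumes first element (0).
Step 3: list(it) collects remaining: [3, 6, 9, 12, 15].
Therefore res = [3, 6, 9, 12, 15].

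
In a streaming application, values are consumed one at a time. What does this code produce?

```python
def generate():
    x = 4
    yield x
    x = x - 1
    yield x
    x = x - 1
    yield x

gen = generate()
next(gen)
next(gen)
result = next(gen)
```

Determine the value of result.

Step 1: Trace through generator execution:
  Yield 1: x starts at 4, yield 4
  Yield 2: x = 4 - 1 = 3, yield 3
  Yield 3: x = 3 - 1 = 2, yield 2
Step 2: First next() gets 4, second next() gets the second value, third next() yields 2.
Therefore result = 2.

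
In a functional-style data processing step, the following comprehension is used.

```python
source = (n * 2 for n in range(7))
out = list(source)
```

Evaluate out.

Step 1: For each n in range(7), compute n*2:
  n=0: 0*2 = 0
  n=1: 1*2 = 2
  n=2: 2*2 = 4
  n=3: 3*2 = 6
  n=4: 4*2 = 8
  n=5: 5*2 = 10
  n=6: 6*2 = 12
Therefore out = [0, 2, 4, 6, 8, 10, 12].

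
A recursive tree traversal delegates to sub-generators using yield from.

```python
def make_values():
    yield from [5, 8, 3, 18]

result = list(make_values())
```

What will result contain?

Step 1: yield from delegates to the iterable, yielding each element.
Step 2: Collected values: [5, 8, 3, 18].
Therefore result = [5, 8, 3, 18].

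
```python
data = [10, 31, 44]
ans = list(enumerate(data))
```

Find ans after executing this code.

Step 1: enumerate pairs each element with its index:
  (0, 10)
  (1, 31)
  (2, 44)
Therefore ans = [(0, 10), (1, 31), (2, 44)].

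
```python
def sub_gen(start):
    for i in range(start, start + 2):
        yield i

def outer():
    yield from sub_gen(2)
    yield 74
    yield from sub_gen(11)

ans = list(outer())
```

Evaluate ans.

Step 1: outer() delegates to sub_gen(2):
  yield 2
  yield 3
Step 2: yield 74
Step 3: Delegates to sub_gen(11):
  yield 11
  yield 12
Therefore ans = [2, 3, 74, 11, 12].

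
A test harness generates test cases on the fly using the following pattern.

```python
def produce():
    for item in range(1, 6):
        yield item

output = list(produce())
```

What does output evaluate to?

Step 1: The generator yields each value from range(1, 6).
Step 2: list() consumes all yields: [1, 2, 3, 4, 5].
Therefore output = [1, 2, 3, 4, 5].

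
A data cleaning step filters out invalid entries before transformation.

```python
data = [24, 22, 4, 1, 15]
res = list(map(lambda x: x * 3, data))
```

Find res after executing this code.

Step 1: Apply lambda x: x * 3 to each element:
  24 -> 72
  22 -> 66
  4 -> 12
  1 -> 3
  15 -> 45
Therefore res = [72, 66, 12, 3, 45].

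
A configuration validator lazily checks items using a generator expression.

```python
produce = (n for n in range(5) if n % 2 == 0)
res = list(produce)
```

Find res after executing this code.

Step 1: Filter range(5) keeping only even values:
  n=0: even, included
  n=1: odd, excluded
  n=2: even, included
  n=3: odd, excluded
  n=4: even, included
Therefore res = [0, 2, 4].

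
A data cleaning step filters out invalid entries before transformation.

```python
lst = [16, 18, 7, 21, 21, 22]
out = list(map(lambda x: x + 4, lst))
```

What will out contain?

Step 1: Apply lambda x: x + 4 to each element:
  16 -> 20
  18 -> 22
  7 -> 11
  21 -> 25
  21 -> 25
  22 -> 26
Therefore out = [20, 22, 11, 25, 25, 26].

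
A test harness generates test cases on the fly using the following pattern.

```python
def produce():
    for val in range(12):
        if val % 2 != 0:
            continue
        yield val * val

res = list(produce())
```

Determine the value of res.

Step 1: Only yield val**2 when val is divisible by 2:
  val=0: 0 % 2 == 0, yield 0**2 = 0
  val=2: 2 % 2 == 0, yield 2**2 = 4
  val=4: 4 % 2 == 0, yield 4**2 = 16
  val=6: 6 % 2 == 0, yield 6**2 = 36
  val=8: 8 % 2 == 0, yield 8**2 = 64
  val=10: 10 % 2 == 0, yield 10**2 = 100
Therefore res = [0, 4, 16, 36, 64, 100].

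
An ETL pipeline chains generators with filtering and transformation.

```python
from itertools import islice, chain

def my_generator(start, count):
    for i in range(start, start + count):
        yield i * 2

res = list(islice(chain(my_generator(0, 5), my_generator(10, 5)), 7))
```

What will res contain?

Step 1: my_generator(0, 5) yields [0, 2, 4, 6, 8].
Step 2: my_generator(10, 5) yields [20, 22, 24, 26, 28].
Step 3: chain concatenates: [0, 2, 4, 6, 8, 20, 22, 24, 26, 28].
Step 4: islice takes first 7: [0, 2, 4, 6, 8, 20, 22].
Therefore res = [0, 2, 4, 6, 8, 20, 22].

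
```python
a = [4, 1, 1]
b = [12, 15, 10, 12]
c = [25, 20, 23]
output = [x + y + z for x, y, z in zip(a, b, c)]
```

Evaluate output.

Step 1: zip three lists (truncates to shortest, len=3):
  4 + 12 + 25 = 41
  1 + 15 + 20 = 36
  1 + 10 + 23 = 34
Therefore output = [41, 36, 34].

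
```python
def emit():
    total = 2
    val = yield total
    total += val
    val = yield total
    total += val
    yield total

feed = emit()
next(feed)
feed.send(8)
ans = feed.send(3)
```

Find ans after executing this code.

Step 1: next() -> yield total=2.
Step 2: send(8) -> val=8, total = 2+8 = 10, yield 10.
Step 3: send(3) -> val=3, total = 10+3 = 13, yield 13.
Therefore ans = 13.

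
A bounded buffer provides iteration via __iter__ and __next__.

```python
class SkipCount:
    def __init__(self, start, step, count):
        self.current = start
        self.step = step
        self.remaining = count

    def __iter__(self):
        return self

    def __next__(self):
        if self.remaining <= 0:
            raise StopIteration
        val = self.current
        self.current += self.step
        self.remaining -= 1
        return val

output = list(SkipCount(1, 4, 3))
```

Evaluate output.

Step 1: SkipCount starts at 1, increments by 4, for 3 steps:
  Yield 1, then current += 4
  Yield 5, then current += 4
  Yield 9, then current += 4
Therefore output = [1, 5, 9].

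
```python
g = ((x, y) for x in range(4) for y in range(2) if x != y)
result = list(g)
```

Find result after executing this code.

Step 1: Nested generator over range(4) x range(2) where x != y:
  (0, 0): excluded (x == y)
  (0, 1): included
  (1, 0): included
  (1, 1): excluded (x == y)
  (2, 0): included
  (2, 1): included
  (3, 0): included
  (3, 1): included
Therefore result = [(0, 1), (1, 0), (2, 0), (2, 1), (3, 0), (3, 1)].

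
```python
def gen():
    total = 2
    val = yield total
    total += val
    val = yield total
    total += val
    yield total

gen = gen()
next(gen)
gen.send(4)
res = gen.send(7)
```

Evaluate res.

Step 1: next() -> yield total=2.
Step 2: send(4) -> val=4, total = 2+4 = 6, yield 6.
Step 3: send(7) -> val=7, total = 6+7 = 13, yield 13.
Therefore res = 13.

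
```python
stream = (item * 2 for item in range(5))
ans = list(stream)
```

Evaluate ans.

Step 1: For each item in range(5), compute item*2:
  item=0: 0*2 = 0
  item=1: 1*2 = 2
  item=2: 2*2 = 4
  item=3: 3*2 = 6
  item=4: 4*2 = 8
Therefore ans = [0, 2, 4, 6, 8].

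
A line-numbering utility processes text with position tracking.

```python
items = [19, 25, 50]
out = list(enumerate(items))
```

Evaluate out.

Step 1: enumerate pairs each element with its index:
  (0, 19)
  (1, 25)
  (2, 50)
Therefore out = [(0, 19), (1, 25), (2, 50)].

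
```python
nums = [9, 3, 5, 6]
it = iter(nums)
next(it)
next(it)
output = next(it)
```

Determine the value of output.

Step 1: Create iterator over [9, 3, 5, 6].
Step 2: next() consumes 9.
Step 3: next() consumes 3.
Step 4: next() returns 5.
Therefore output = 5.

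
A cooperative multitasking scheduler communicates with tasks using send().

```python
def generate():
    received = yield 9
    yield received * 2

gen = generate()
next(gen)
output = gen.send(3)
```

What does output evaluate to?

Step 1: next(gen) advances to first yield, producing 9.
Step 2: send(3) resumes, received = 3.
Step 3: yield received * 2 = 3 * 2 = 6.
Therefore output = 6.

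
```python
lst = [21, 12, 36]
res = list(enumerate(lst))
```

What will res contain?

Step 1: enumerate pairs each element with its index:
  (0, 21)
  (1, 12)
  (2, 36)
Therefore res = [(0, 21), (1, 12), (2, 36)].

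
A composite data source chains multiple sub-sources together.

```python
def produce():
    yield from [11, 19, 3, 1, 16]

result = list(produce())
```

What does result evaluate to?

Step 1: yield from delegates to the iterable, yielding each element.
Step 2: Collected values: [11, 19, 3, 1, 16].
Therefore result = [11, 19, 3, 1, 16].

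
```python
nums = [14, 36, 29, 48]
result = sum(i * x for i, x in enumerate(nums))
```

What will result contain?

Step 1: Compute i * x for each (i, x) in enumerate([14, 36, 29, 48]):
  i=0, x=14: 0*14 = 0
  i=1, x=36: 1*36 = 36
  i=2, x=29: 2*29 = 58
  i=3, x=48: 3*48 = 144
Step 2: sum = 0 + 36 + 58 + 144 = 238.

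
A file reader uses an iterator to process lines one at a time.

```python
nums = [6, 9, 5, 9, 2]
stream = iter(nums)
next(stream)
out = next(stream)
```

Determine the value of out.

Step 1: Create iterator over [6, 9, 5, 9, 2].
Step 2: next() consumes 6.
Step 3: next() returns 9.
Therefore out = 9.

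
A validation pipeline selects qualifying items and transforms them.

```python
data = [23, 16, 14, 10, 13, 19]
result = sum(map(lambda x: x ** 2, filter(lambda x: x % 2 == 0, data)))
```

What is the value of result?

Step 1: Filter even numbers from [23, 16, 14, 10, 13, 19]: [16, 14, 10]
Step 2: Square each: [256, 196, 100]
Step 3: Sum = 552.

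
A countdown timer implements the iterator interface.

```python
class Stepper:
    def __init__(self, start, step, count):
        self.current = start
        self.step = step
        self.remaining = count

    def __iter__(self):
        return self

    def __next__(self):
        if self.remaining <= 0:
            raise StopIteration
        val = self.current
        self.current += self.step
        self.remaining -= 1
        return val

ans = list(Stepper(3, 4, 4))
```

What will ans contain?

Step 1: Stepper starts at 3, increments by 4, for 4 steps:
  Yield 3, then current += 4
  Yield 7, then current += 4
  Yield 11, then current += 4
  Yield 15, then current += 4
Therefore ans = [3, 7, 11, 15].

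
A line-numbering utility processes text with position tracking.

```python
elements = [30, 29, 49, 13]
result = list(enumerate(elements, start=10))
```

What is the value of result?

Step 1: enumerate with start=10:
  (10, 30)
  (11, 29)
  (12, 49)
  (13, 13)
Therefore result = [(10, 30), (11, 29), (12, 49), (13, 13)].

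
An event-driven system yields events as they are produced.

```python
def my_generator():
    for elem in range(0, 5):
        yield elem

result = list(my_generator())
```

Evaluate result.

Step 1: The generator yields each value from range(0, 5).
Step 2: list() consumes all yields: [0, 1, 2, 3, 4].
Therefore result = [0, 1, 2, 3, 4].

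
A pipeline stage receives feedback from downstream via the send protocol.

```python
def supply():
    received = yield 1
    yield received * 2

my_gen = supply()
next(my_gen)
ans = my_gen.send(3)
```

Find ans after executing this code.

Step 1: next(my_gen) advances to first yield, producing 1.
Step 2: send(3) resumes, received = 3.
Step 3: yield received * 2 = 3 * 2 = 6.
Therefore ans = 6.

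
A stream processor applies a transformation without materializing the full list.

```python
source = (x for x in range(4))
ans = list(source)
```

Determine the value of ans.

Step 1: Generator expression iterates range(4): [0, 1, 2, 3].
Step 2: list() collects all values.
Therefore ans = [0, 1, 2, 3].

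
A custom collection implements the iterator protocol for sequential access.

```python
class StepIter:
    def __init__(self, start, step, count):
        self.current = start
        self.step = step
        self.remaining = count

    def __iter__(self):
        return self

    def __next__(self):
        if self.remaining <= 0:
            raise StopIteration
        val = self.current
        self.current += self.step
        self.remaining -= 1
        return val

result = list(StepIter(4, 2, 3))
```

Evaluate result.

Step 1: StepIter starts at 4, increments by 2, for 3 steps:
  Yield 4, then current += 2
  Yield 6, then current += 2
  Yield 8, then current += 2
Therefore result = [4, 6, 8].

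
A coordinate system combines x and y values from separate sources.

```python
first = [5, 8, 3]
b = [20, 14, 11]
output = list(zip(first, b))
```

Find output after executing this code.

Step 1: zip pairs elements at same index:
  Index 0: (5, 20)
  Index 1: (8, 14)
  Index 2: (3, 11)
Therefore output = [(5, 20), (8, 14), (3, 11)].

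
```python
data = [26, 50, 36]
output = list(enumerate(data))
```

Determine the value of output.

Step 1: enumerate pairs each element with its index:
  (0, 26)
  (1, 50)
  (2, 36)
Therefore output = [(0, 26), (1, 50), (2, 36)].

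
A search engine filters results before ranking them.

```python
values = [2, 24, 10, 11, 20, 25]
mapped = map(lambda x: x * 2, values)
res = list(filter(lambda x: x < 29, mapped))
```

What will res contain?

Step 1: Map x * 2:
  2 -> 4
  24 -> 48
  10 -> 20
  11 -> 22
  20 -> 40
  25 -> 50
Step 2: Filter for < 29:
  4: kept
  48: removed
  20: kept
  22: kept
  40: removed
  50: removed
Therefore res = [4, 20, 22].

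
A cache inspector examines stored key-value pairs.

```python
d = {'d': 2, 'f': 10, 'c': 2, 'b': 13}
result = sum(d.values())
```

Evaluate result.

Step 1: d.values() = [2, 10, 2, 13].
Step 2: sum = 27.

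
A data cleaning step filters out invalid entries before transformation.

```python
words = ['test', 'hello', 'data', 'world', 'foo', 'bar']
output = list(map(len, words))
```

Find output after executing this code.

Step 1: Map len() to each word:
  'test' -> 4
  'hello' -> 5
  'data' -> 4
  'world' -> 5
  'foo' -> 3
  'bar' -> 3
Therefore output = [4, 5, 4, 5, 3, 3].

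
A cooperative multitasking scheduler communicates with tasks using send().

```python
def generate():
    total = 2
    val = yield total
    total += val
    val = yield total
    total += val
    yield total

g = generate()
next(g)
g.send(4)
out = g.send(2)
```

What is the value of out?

Step 1: next() -> yield total=2.
Step 2: send(4) -> val=4, total = 2+4 = 6, yield 6.
Step 3: send(2) -> val=2, total = 6+2 = 8, yield 8.
Therefore out = 8.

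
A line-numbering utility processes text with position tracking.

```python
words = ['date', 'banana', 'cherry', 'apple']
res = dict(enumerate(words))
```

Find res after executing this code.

Step 1: enumerate pairs indices with words:
  0 -> 'date'
  1 -> 'banana'
  2 -> 'cherry'
  3 -> 'apple'
Therefore res = {0: 'date', 1: 'banana', 2: 'cherry', 3: 'apple'}.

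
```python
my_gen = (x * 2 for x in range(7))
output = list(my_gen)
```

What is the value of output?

Step 1: For each x in range(7), compute x*2:
  x=0: 0*2 = 0
  x=1: 1*2 = 2
  x=2: 2*2 = 4
  x=3: 3*2 = 6
  x=4: 4*2 = 8
  x=5: 5*2 = 10
  x=6: 6*2 = 12
Therefore output = [0, 2, 4, 6, 8, 10, 12].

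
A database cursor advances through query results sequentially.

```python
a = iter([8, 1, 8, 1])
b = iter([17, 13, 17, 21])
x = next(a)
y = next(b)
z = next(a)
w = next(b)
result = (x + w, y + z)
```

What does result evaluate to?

Step 1: a iterates [8, 1, 8, 1], b iterates [17, 13, 17, 21].
Step 2: x = next(a) = 8, y = next(b) = 17.
Step 3: z = next(a) = 1, w = next(b) = 13.
Step 4: result = (8 + 13, 17 + 1) = (21, 18).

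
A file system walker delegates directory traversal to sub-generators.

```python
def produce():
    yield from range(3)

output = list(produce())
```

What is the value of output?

Step 1: yield from delegates to the iterable, yielding each element.
Step 2: Collected values: [0, 1, 2].
Therefore output = [0, 1, 2].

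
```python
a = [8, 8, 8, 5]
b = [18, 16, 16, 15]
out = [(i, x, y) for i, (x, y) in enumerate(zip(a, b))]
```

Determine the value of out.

Step 1: enumerate(zip(a, b)) gives index with paired elements:
  i=0: (8, 18)
  i=1: (8, 16)
  i=2: (8, 16)
  i=3: (5, 15)
Therefore out = [(0, 8, 18), (1, 8, 16), (2, 8, 16), (3, 5, 15)].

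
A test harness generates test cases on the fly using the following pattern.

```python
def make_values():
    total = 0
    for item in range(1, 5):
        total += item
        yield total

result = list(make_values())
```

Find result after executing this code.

Step 1: Generator accumulates running sum:
  item=1: total = 1, yield 1
  item=2: total = 3, yield 3
  item=3: total = 6, yield 6
  item=4: total = 10, yield 10
Therefore result = [1, 3, 6, 10].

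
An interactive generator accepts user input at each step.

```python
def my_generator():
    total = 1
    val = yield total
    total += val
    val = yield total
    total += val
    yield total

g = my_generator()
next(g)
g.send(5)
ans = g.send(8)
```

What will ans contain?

Step 1: next() -> yield total=1.
Step 2: send(5) -> val=5, total = 1+5 = 6, yield 6.
Step 3: send(8) -> val=8, total = 6+8 = 14, yield 14.
Therefore ans = 14.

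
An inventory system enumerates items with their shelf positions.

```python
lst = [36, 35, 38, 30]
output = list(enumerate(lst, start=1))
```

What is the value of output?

Step 1: enumerate with start=1:
  (1, 36)
  (2, 35)
  (3, 38)
  (4, 30)
Therefore output = [(1, 36), (2, 35), (3, 38), (4, 30)].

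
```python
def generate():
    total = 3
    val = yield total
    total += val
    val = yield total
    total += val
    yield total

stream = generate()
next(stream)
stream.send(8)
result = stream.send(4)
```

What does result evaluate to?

Step 1: next() -> yield total=3.
Step 2: send(8) -> val=8, total = 3+8 = 11, yield 11.
Step 3: send(4) -> val=4, total = 11+4 = 15, yield 15.
Therefore result = 15.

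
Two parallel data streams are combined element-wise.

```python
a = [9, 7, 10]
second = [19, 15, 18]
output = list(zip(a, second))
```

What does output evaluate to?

Step 1: zip pairs elements at same index:
  Index 0: (9, 19)
  Index 1: (7, 15)
  Index 2: (10, 18)
Therefore output = [(9, 19), (7, 15), (10, 18)].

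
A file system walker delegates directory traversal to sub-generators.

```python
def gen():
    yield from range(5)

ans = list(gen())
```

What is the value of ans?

Step 1: yield from delegates to the iterable, yielding each element.
Step 2: Collected values: [0, 1, 2, 3, 4].
Therefore ans = [0, 1, 2, 3, 4].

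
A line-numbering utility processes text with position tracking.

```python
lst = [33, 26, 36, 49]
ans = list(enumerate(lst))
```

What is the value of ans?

Step 1: enumerate pairs each element with its index:
  (0, 33)
  (1, 26)
  (2, 36)
  (3, 49)
Therefore ans = [(0, 33), (1, 26), (2, 36), (3, 49)].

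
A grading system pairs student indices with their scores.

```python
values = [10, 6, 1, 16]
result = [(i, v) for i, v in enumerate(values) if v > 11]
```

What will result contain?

Step 1: Filter enumerate([10, 6, 1, 16]) keeping v > 11:
  (0, 10): 10 <= 11, excluded
  (1, 6): 6 <= 11, excluded
  (2, 1): 1 <= 11, excluded
  (3, 16): 16 > 11, included
Therefore result = [(3, 16)].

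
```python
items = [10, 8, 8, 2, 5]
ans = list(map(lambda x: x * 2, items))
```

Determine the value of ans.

Step 1: Apply lambda x: x * 2 to each element:
  10 -> 20
  8 -> 16
  8 -> 16
  2 -> 4
  5 -> 10
Therefore ans = [20, 16, 16, 4, 10].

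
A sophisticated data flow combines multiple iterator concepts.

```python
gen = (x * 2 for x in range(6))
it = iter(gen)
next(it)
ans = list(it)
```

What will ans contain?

Step 1: Generator produces [0, 2, 4, 6, 8, 10].
Step 2: next(it) consumes first element (0).
Step 3: list(it) collects remaining: [2, 4, 6, 8, 10].
Therefore ans = [2, 4, 6, 8, 10].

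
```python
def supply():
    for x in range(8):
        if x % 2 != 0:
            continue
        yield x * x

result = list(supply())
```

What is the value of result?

Step 1: Only yield x**2 when x is divisible by 2:
  x=0: 0 % 2 == 0, yield 0**2 = 0
  x=2: 2 % 2 == 0, yield 2**2 = 4
  x=4: 4 % 2 == 0, yield 4**2 = 16
  x=6: 6 % 2 == 0, yield 6**2 = 36
Therefore result = [0, 4, 16, 36].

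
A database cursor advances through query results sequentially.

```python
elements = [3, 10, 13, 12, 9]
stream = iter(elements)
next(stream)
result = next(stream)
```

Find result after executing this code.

Step 1: Create iterator over [3, 10, 13, 12, 9].
Step 2: next() consumes 3.
Step 3: next() returns 10.
Therefore result = 10.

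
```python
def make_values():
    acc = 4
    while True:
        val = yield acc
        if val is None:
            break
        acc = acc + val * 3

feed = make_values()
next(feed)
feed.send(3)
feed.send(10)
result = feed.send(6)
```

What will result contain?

Step 1: next() -> yield acc=4.
Step 2: send(3) -> val=3, acc = 4 + 3*3 = 13, yield 13.
Step 3: send(10) -> val=10, acc = 13 + 10*3 = 43, yield 43.
Step 4: send(6) -> val=6, acc = 43 + 6*3 = 61, yield 61.
Therefore result = 61.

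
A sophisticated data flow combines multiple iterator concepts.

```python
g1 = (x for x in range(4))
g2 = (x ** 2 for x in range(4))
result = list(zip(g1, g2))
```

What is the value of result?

Step 1: g1 produces [0, 1, 2, 3].
Step 2: g2 produces [0, 1, 4, 9].
Step 3: zip pairs them: [(0, 0), (1, 1), (2, 4), (3, 9)].
Therefore result = [(0, 0), (1, 1), (2, 4), (3, 9)].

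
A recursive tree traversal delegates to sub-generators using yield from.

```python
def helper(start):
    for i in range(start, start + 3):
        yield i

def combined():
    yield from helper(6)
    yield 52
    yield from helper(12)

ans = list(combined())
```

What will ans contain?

Step 1: combined() delegates to helper(6):
  yield 6
  yield 7
  yield 8
Step 2: yield 52
Step 3: Delegates to helper(12):
  yield 12
  yield 13
  yield 14
Therefore ans = [6, 7, 8, 52, 12, 13, 14].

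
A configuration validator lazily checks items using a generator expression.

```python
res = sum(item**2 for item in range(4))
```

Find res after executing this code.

Step 1: Compute item**2 for each item in range(4):
  item=0: 0**2 = 0
  item=1: 1**2 = 1
  item=2: 2**2 = 4
  item=3: 3**2 = 9
Step 2: sum = 0 + 1 + 4 + 9 = 14.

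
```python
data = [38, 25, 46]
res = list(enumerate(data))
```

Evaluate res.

Step 1: enumerate pairs each element with its index:
  (0, 38)
  (1, 25)
  (2, 46)
Therefore res = [(0, 38), (1, 25), (2, 46)].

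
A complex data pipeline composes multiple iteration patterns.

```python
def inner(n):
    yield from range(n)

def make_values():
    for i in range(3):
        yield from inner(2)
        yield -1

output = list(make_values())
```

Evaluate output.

Step 1: For each i in range(3):
  i=0: yield from inner(2) -> [0, 1], then yield -1
  i=1: yield from inner(2) -> [0, 1], then yield -1
  i=2: yield from inner(2) -> [0, 1], then yield -1
Therefore output = [0, 1, -1, 0, 1, -1, 0, 1, -1].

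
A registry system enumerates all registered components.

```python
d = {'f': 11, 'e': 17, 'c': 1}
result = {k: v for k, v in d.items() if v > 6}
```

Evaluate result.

Step 1: Filter items where value > 6:
  'f': 11 > 6: kept
  'e': 17 > 6: kept
  'c': 1 <= 6: removed
Therefore result = {'f': 11, 'e': 17}.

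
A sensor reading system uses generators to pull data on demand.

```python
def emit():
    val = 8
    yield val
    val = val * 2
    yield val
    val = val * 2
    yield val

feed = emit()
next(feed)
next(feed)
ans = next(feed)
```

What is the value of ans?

Step 1: Trace through generator execution:
  Yield 1: val starts at 8, yield 8
  Yield 2: val = 8 * 2 = 16, yield 16
  Yield 3: val = 16 * 2 = 32, yield 32
Step 2: First next() gets 8, second next() gets the second value, third next() yields 32.
Therefore ans = 32.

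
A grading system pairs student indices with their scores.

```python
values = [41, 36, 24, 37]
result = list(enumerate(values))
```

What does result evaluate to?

Step 1: enumerate pairs each element with its index:
  (0, 41)
  (1, 36)
  (2, 24)
  (3, 37)
Therefore result = [(0, 41), (1, 36), (2, 24), (3, 37)].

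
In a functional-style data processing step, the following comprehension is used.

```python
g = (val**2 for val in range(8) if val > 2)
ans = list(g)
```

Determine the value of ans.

Step 1: For range(8), keep val > 2, then square:
  val=0: 0 <= 2, excluded
  val=1: 1 <= 2, excluded
  val=2: 2 <= 2, excluded
  val=3: 3 > 2, yield 3**2 = 9
  val=4: 4 > 2, yield 4**2 = 16
  val=5: 5 > 2, yield 5**2 = 25
  val=6: 6 > 2, yield 6**2 = 36
  val=7: 7 > 2, yield 7**2 = 49
Therefore ans = [9, 16, 25, 36, 49].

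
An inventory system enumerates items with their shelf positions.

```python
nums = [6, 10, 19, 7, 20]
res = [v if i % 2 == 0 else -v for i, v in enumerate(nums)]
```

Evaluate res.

Step 1: For each (i, v), keep v if i is even, negate if odd:
  i=0 (even): keep 6
  i=1 (odd): negate to -10
  i=2 (even): keep 19
  i=3 (odd): negate to -7
  i=4 (even): keep 20
Therefore res = [6, -10, 19, -7, 20].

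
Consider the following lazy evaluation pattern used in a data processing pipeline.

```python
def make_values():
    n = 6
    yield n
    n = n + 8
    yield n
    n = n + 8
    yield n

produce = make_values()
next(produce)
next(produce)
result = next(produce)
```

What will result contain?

Step 1: Trace through generator execution:
  Yield 1: n starts at 6, yield 6
  Yield 2: n = 6 + 8 = 14, yield 14
  Yield 3: n = 14 + 8 = 22, yield 22
Step 2: First next() gets 6, second next() gets the second value, third next() yields 22.
Therefore result = 22.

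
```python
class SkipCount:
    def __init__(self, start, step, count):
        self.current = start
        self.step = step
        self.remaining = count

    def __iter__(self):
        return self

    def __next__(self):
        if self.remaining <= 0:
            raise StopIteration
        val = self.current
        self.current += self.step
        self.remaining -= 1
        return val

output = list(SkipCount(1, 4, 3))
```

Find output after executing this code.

Step 1: SkipCount starts at 1, increments by 4, for 3 steps:
  Yield 1, then current += 4
  Yield 5, then current += 4
  Yield 9, then current += 4
Therefore output = [1, 5, 9].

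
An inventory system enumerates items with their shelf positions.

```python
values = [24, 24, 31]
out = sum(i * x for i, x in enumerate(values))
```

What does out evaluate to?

Step 1: Compute i * x for each (i, x) in enumerate([24, 24, 31]):
  i=0, x=24: 0*24 = 0
  i=1, x=24: 1*24 = 24
  i=2, x=31: 2*31 = 62
Step 2: sum = 0 + 24 + 62 = 86.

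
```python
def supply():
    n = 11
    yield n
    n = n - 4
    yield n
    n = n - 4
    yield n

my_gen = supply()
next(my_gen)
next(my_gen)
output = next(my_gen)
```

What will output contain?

Step 1: Trace through generator execution:
  Yield 1: n starts at 11, yield 11
  Yield 2: n = 11 - 4 = 7, yield 7
  Yield 3: n = 7 - 4 = 3, yield 3
Step 2: First next() gets 11, second next() gets the second value, third next() yields 3.
Therefore output = 3.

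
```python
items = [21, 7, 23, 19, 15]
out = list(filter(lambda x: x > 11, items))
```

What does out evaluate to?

Step 1: Filter elements > 11:
  21: kept
  7: removed
  23: kept
  19: kept
  15: kept
Therefore out = [21, 23, 19, 15].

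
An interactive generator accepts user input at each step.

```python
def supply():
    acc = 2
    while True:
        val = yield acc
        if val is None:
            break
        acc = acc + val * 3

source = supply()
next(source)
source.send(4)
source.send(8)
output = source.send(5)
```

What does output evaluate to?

Step 1: next() -> yield acc=2.
Step 2: send(4) -> val=4, acc = 2 + 4*3 = 14, yield 14.
Step 3: send(8) -> val=8, acc = 14 + 8*3 = 38, yield 38.
Step 4: send(5) -> val=5, acc = 38 + 5*3 = 53, yield 53.
Therefore output = 53.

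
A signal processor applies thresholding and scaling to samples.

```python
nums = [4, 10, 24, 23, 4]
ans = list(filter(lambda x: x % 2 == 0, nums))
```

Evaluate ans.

Step 1: Filter elements divisible by 2:
  4 % 2 = 0: kept
  10 % 2 = 0: kept
  24 % 2 = 0: kept
  23 % 2 = 1: removed
  4 % 2 = 0: kept
Therefore ans = [4, 10, 24, 4].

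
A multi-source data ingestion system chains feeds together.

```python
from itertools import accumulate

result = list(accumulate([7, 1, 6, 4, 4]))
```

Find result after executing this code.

Step 1: accumulate computes running sums:
  + 7 = 7
  + 1 = 8
  + 6 = 14
  + 4 = 18
  + 4 = 22
Therefore result = [7, 8, 14, 18, 22].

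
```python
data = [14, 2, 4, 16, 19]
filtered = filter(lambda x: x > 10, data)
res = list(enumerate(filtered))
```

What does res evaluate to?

Step 1: Filter [14, 2, 4, 16, 19] for > 10: [14, 16, 19].
Step 2: enumerate re-indexes from 0: [(0, 14), (1, 16), (2, 19)].
Therefore res = [(0, 14), (1, 16), (2, 19)].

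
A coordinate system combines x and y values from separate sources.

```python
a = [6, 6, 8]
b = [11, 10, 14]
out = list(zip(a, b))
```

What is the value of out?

Step 1: zip pairs elements at same index:
  Index 0: (6, 11)
  Index 1: (6, 10)
  Index 2: (8, 14)
Therefore out = [(6, 11), (6, 10), (8, 14)].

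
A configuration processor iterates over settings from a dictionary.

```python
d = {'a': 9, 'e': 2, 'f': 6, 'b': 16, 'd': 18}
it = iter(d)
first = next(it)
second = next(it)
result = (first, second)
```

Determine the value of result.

Step 1: iter(d) iterates over keys: ['a', 'e', 'f', 'b', 'd'].
Step 2: first = next(it) = 'a', second = next(it) = 'e'.
Therefore result = ('a', 'e').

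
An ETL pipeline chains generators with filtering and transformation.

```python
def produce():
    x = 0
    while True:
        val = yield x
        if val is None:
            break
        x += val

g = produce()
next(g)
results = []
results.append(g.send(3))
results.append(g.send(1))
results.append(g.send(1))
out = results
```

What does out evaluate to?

Step 1: next(g) -> yield 0.
Step 2: send(3) -> x = 3, yield 3.
Step 3: send(1) -> x = 4, yield 4.
Step 4: send(1) -> x = 5, yield 5.
Therefore out = [3, 4, 5].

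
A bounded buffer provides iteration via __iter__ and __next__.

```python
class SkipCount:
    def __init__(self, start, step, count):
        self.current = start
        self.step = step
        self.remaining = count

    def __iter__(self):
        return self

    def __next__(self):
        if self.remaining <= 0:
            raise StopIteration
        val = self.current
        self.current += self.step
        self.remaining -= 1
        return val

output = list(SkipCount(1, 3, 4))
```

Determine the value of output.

Step 1: SkipCount starts at 1, increments by 3, for 4 steps:
  Yield 1, then current += 3
  Yield 4, then current += 3
  Yield 7, then current += 3
  Yield 10, then current += 3
Therefore output = [1, 4, 7, 10].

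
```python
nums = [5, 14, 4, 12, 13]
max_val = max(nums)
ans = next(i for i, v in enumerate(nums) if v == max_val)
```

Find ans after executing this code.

Step 1: max([5, 14, 4, 12, 13]) = 14.
Step 2: Find first index where value == 14:
  Index 0: 5 != 14
  Index 1: 14 == 14, found!
Therefore ans = 1.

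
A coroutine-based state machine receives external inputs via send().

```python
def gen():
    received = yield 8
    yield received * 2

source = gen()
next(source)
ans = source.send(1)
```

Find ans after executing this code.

Step 1: next(source) advances to first yield, producing 8.
Step 2: send(1) resumes, received = 1.
Step 3: yield received * 2 = 1 * 2 = 2.
Therefore ans = 2.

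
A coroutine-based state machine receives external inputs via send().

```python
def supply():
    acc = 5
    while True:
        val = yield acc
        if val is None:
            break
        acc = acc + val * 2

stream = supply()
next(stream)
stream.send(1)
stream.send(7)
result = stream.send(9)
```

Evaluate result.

Step 1: next() -> yield acc=5.
Step 2: send(1) -> val=1, acc = 5 + 1*2 = 7, yield 7.
Step 3: send(7) -> val=7, acc = 7 + 7*2 = 21, yield 21.
Step 4: send(9) -> val=9, acc = 21 + 9*2 = 39, yield 39.
Therefore result = 39.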